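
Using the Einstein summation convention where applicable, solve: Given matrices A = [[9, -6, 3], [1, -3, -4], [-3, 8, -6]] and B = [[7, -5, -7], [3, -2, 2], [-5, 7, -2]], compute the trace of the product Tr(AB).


Tr(AB) = sum_i (AB)_{ii} where (AB)_{ii} = sum_k A_{ik} B_{ki}.
(AB)_{11} = 9*7 + -6*3 + 3*-5 = 30
(AB)_{22} = 1*-5 + -3*-2 + -4*7 = -27
(AB)_{33} = -3*-7 + 8*2 + -6*-2 = 49
Tr(AB) = 30 + -27 + 49 = 52

52


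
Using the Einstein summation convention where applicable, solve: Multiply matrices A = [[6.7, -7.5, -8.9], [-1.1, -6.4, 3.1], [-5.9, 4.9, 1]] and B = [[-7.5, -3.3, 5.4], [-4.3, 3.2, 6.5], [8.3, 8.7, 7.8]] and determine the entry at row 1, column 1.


(AB)_{ij} = sum_k A_{ik} B_{kj}.
For i=1, j=1:
A_{11} * B_{11} = 6.7 * -7.5 = -50.25
A_{12} * B_{21} = -7.5 * -4.3 = 32.25
A_{13} * B_{31} = -8.9 * 8.3 = -73.87
Sum = -50.25 + 32.25 + -73.87 = -91.87

-91.87


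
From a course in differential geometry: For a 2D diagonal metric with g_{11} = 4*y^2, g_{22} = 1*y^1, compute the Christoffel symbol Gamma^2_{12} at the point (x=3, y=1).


For a diagonal metric, Gamma^k_{ij} = (1/2) g^{kk} (dg_{ik}/dx_j + dg_{jk}/dx_i - dg_{ij}/dx_k).
The metric is diagonal, so g_{ab} = 0 for a != b.
At the given point: g_{11} = 4, g_{22} = 1
g^{22} = 1/1
dg_{12}/dx_2 = 0 (off-diagonal)
dg_{22}/dx_1 = dg_{22}/dx_1 = 0
dg_{12}/dx_2 = 0 (off-diagonal)
Numerator = 0 + 0 - 0 = 0
Gamma^2_{12} = 0 / (2 * 1) = 0

0


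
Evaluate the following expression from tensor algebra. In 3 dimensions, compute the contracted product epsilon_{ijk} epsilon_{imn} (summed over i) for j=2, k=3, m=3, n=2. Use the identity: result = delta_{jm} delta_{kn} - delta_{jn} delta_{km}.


Using the identity: epsilon_{ijk} epsilon_{imn} = delta_{jm} delta_{kn} - delta_{jn} delta_{km}.
delta_{23} = 0
delta_{32} = 0
delta_{22} = 1
delta_{33} = 1
Result = 0 * 0 - 1 * 1 = 0 - 1 = -1

-1


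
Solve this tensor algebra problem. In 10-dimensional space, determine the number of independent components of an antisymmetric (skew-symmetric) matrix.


An antisymmetric rank-2 tensor satisfies A_{ij} = -A_{ji}, so diagonal entries are zero.
The independent components are the upper-triangular entries: C(n, 2) = n(n-1)/2.
n = 10
C(10, 2) = 10 * 9 / 2 = 90 / 2 = 45

45


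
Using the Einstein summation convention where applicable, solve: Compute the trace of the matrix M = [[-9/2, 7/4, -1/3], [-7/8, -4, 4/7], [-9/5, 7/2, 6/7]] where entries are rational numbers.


The trace is the sum of diagonal entries.
Diagonal: M[1,1] = -9/2, M[2,2] = -4, M[3,3] = 6/7
Tr(M) = -9/2 + -4 + 6/7
Computing step by step:
After adding M[1,1]: -9/2
After adding M[2,2]: -17/2
After adding M[3,3]: -107/14
Tr(M) = -107/14

-107/14


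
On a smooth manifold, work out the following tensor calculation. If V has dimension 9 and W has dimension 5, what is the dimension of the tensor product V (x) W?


The dimension of a tensor product is the product of dimensions.
dim(V) = 9, dim(W) = 5
dim(V (x) W) = 9 * 5 = 45

45


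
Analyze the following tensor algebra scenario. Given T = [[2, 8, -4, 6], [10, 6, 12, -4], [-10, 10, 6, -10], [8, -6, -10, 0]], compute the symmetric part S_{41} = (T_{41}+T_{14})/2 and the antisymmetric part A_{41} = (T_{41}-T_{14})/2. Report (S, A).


T_{41} = 8
T_{14} = 6
S_{41} = (8 + 6)/2 = 14/2 = 7
A_{41} = (8 - 6)/2 = 2/2 = 1
Check: S + A = 7 + 1 = 8 = T_{41}.

(7, 1)


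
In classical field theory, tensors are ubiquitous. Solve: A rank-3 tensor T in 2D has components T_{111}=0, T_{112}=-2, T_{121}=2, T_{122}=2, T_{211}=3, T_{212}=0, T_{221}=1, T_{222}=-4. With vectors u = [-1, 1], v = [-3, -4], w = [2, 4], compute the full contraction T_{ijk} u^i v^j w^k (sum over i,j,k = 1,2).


S = sum over i,j,k of T_{ijk} u_i v_j w_k. Expanding all 8 terms:
T_{111}*u_1*v_1*w_1 = 0*-1*-3*2 = 0  (running total: 0)
T_{112}*u_1*v_1*w_2 = -2*-1*-3*4 = -24  (running total: -24)
T_{121}*u_1*v_2*w_1 = 2*-1*-4*2 = 16  (running total: -8)
T_{122}*u_1*v_2*w_2 = 2*-1*-4*4 = 32  (running total: 24)
T_{211}*u_2*v_1*w_1 = 3*1*-3*2 = -18  (running total: 6)
T_{212}*u_2*v_1*w_2 = 0*1*-3*4 = 0  (running total: 6)
T_{221}*u_2*v_2*w_1 = 1*1*-4*2 = -8  (running total: -2)
T_{222}*u_2*v_2*w_2 = -4*1*-4*4 = 64  (running total: 62)
S = 62

62


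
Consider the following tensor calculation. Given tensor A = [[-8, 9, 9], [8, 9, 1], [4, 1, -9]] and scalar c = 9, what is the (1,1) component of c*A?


Scalar multiplication: (cA)_{ij} = c * A_{ij}.
c = 9
A_{11} = -8
(cA)_{11} = 9 * -8 = -72

-72


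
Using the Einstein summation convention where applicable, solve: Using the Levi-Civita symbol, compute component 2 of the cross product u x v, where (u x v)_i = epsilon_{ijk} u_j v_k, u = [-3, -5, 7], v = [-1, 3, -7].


(u x v)_2 = sum_{j,k} epsilon_{2jk} u_j v_k. Only permutations of (1,2,3) contribute; the two non-zero terms are:
eps_{213} u_1 v_3 = -1 * -3 * -7 = -21
eps_{231} u_3 v_1 = 1 * 7 * -1 = -7
(u x v)_2 = -28

-28


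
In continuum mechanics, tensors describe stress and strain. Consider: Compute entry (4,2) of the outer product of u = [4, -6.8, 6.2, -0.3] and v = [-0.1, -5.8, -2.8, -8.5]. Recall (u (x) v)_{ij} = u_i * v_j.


The outer product entry T_{ij} = u_i * v_j.
We need i=4, j=2.
u_4 = -0.3, v_2 = -5.8
T_{4,2} = -0.3 * -5.8 = 1.74

1.74


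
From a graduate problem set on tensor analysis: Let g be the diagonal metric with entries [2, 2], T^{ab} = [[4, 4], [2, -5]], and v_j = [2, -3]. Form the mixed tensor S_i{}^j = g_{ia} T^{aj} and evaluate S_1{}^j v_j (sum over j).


Step 1: lower the first index. For a diagonal metric, g_{ia} T^{aj} = g_{ii} T^{ij} (no sum on i).
g_{11} = 2
S_1{}^1 = 2 * T^{11} = 2 * 4 = 8
S_1{}^2 = 2 * T^{12} = 2 * 4 = 8
Step 2: contract S_1{}^j with v_j.
S_1{}^1 * v_1 = 8 * 2 = 16
S_1{}^2 * v_2 = 8 * -3 = -24
Result = 16 + -24 = -8

-8


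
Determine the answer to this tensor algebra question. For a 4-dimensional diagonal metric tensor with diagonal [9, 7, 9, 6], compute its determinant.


For a diagonal metric, the determinant is the product of diagonal entries.
Diagonal entries: 9, 7, 9, 6
det(g) = 9 * 7 * 9 * 6 = 3402

3402


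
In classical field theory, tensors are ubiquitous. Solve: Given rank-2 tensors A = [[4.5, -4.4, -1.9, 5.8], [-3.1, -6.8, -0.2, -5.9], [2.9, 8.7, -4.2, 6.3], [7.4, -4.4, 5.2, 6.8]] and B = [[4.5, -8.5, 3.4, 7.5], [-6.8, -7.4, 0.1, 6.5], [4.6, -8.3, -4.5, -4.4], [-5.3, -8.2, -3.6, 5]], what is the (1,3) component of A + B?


Tensor addition is component-wise: (A + B)_{ij} = A_{ij} + B_{ij}.
A_{13} = -1.9
B_{13} = 3.4
(A + B)_{13} = -1.9 + 3.4 = 1.5

1.5


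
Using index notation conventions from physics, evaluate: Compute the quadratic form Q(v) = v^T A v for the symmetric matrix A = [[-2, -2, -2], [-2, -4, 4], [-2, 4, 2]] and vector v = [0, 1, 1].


First compute Av:
(Av)_1 = -2*0 + -2*1 + -2*1 = -4
(Av)_2 = -2*0 + -4*1 + 4*1 = 0
(Av)_3 = -2*0 + 4*1 + 2*1 = 6
Av = [-4, 0, 6]
Then v^T (Av) = 0*-4 + 1*0 + 1*6
= 0 + 0 + 6 = 6

6


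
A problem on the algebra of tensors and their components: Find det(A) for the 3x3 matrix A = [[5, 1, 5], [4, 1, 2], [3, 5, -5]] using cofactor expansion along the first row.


Expanding along the first row, det(A) = a11*M_11 - a12*M_12 + a13*M_13, where M_1j is the (1,j) minor.
Minor M_11 = 1*-5 - 2*5 = -15
Minor M_12 = 4*-5 - 2*3 = -26
Minor M_13 = 4*5 - 1*3 = 17
det = 5*(-15) - 1*(-26) + 5*(17)
    = -75 - -26 + 85
    = 36

36


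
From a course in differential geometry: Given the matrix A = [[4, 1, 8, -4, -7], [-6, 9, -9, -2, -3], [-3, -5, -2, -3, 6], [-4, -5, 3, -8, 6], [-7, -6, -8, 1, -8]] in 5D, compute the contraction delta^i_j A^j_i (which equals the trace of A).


The contraction (trace) of a rank-2 tensor is the sum of its diagonal elements.
Diagonal entries: A[1,1] = 4, A[2,2] = 9, A[3,3] = -2, A[4,4] = -8, A[5,5] = -8
Tr(A) = 4 + 9 + -2 + -8 + -8 = -5

-5


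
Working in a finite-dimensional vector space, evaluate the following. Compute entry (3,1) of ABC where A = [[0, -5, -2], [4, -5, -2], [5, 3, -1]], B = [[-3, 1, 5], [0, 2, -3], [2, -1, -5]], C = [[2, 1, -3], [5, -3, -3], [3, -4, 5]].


(ABC)_{31} = sum_m (AB)_{3m} C_{m1}. First compute row 3 of AB.
(AB)_{31} = 5*-3 + 3*0 + -1*2 = -17
(AB)_{32} = 5*1 + 3*2 + -1*-1 = 12
(AB)_{33} = 5*5 + 3*-3 + -1*-5 = 21
Now contract with column 1 of C:
(AB)_{31} * C_{11} = -17 * 2 = -34
(AB)_{32} * C_{21} = 12 * 5 = 60
(AB)_{33} * C_{31} = 21 * 3 = 63
(ABC)_{31} = -34 + 60 + 63 = 89

89


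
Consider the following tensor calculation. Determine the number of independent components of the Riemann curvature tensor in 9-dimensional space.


The Riemann tensor in d dimensions has d^2(d^2 - 1)/12 independent components.
d = 9, so d^2 = 81
d^2 - 1 = 80
d^2(d^2 - 1) = 81 * 80 = 6480
Divide by 12: 6480 / 12 = 540

540


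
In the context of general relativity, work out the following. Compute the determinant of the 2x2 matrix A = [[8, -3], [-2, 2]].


For a 2x2 matrix [[a, b], [c, d]], det = a*d - b*c.
a = 8, b = -3, c = -2, d = 2
a*d = 8 * 2 = 16
b*c = -3 * -2 = 6
det = 16 - 6 = 10

10


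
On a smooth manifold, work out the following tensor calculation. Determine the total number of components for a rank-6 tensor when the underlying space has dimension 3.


The number of components of a rank-r tensor in d dimensions is d^r.
Here d = 3 and r = 6.
3^6 = 729

729


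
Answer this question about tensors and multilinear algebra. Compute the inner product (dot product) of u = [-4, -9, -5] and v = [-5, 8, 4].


The inner product u . v = sum of u_i * v_i.
Term-by-term: -4 * -5, -9 * 8, -5 * 4
Products: 20, -72, -20
Sum = 20 + -72 + -20 = -72

-72


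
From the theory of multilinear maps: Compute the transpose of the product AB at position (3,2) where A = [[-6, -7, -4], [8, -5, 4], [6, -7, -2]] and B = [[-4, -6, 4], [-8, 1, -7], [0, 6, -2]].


(AB)^T_{ij} = (AB)_{ji} = sum_k A_{jk} B_{ki}.
For i=3, j=2 we need (AB)_{23}:
A_{21} * B_{13} = 8 * 4 = 32
A_{22} * B_{23} = -5 * -7 = 35
A_{23} * B_{33} = 4 * -2 = -8
Sum = 32 + 35 + -8 = 59

59


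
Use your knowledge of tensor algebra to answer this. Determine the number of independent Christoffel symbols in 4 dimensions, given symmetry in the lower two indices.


Christoffel symbols Gamma^k_{ij} are symmetric in i,j, so there are d * d(d+1)/2 independent symbols.
d = 4
d(d+1)/2 = 4 * 5 / 2 = 10
Total = 4 * 10 = 40

40


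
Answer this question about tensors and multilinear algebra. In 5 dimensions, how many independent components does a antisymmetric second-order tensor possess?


A antisymmetric rank-2 tensor in d dimensions has d(d-1)/2 independent components.
d = 5
d(d-1)/2 = 5 * 4 / 2 = 20 / 2 = 10

10


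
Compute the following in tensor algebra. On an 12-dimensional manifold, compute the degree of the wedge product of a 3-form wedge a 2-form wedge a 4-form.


The degree of a wedge product is the sum of the degrees of the individual forms.
Degrees: 3, 2, 4
Total degree = 3 + 2 + 4 = 9

9


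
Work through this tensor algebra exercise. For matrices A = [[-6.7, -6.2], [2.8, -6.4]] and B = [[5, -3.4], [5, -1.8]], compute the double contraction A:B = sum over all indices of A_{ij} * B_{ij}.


A:B = sum over all i,j of A_{ij} * B_{ij}.
Row 1: -6.7*5=-33.5, -6.2*-3.4=21.08 => row sum = -12.42
Row 2: 2.8*5=14, -6.4*-1.8=11.52 => row sum = 25.52
Total = -12.42 + 25.52 = 13.1

13.1


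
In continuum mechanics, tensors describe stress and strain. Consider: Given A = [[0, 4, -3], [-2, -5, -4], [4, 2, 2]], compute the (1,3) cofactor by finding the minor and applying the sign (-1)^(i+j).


To find cofactor C_{13}, delete row 1 and column 3.
The resulting 2x2 submatrix is: [[-2, -5], [4, 2]]
Minor M_{13} = -2*2 - -5*4
  = -4 - -20 = 16
Sign = (-1)^(1+3) = (-1)^4 = 1
Cofactor C_{13} = 1 * 16 = 16

16


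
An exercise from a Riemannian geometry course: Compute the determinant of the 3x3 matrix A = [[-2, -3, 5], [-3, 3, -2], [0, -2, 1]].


Expanding along the first row, det(A) = a11*M_11 - a12*M_12 + a13*M_13, where M_1j is the (1,j) minor.
Minor M_11 = 3*1 - -2*-2 = -1
Minor M_12 = -3*1 - -2*0 = -3
Minor M_13 = -3*-2 - 3*0 = 6
det = -2*(-1) - -3*(-3) + 5*(6)
    = 2 - 9 + 30
    = 23

23


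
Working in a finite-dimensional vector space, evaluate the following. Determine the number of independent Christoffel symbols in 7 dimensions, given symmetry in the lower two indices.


Christoffel symbols Gamma^k_{ij} are symmetric in i,j, so there are d * d(d+1)/2 independent symbols.
d = 7
d(d+1)/2 = 7 * 8 / 2 = 28
Total = 7 * 28 = 196

196


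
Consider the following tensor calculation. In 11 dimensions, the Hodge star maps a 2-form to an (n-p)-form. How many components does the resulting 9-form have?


The Hodge dual of a p-form on an n-dimensional manifold is an (n-p)-form.
n = 11, p = 2, so dual degree = 11 - 2 = 9
The number of components is C(n, n-p) = C(11, 9) = 55

55


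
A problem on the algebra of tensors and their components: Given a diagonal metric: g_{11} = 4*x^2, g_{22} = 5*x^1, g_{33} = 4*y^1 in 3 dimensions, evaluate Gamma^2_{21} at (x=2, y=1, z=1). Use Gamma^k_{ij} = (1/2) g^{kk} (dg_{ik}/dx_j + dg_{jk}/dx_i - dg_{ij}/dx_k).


For a diagonal metric, Gamma^k_{ij} = (1/2) g^{kk} (dg_{ik}/dx_j + dg_{jk}/dx_i - dg_{ij}/dx_k).
The metric is diagonal, so g_{ab} = 0 for a != b.
At the given point: g_{11} = 16, g_{22} = 10, g_{33} = 4
g^{22} = 1/10
dg_{22}/dx_1 = dg_{22}/dx_1 = 5
dg_{12}/dx_2 = 0 (off-diagonal)
dg_{21}/dx_2 = 0 (off-diagonal)
Numerator = 5 + 0 - 0 = 5
Gamma^2_{21} = 5 / (2 * 10) = 1/4

1/4


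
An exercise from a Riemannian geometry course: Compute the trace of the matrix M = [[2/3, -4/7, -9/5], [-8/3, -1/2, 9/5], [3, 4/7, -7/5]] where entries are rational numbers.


The trace is the sum of diagonal entries.
Diagonal: M[1,1] = 2/3, M[2,2] = -1/2, M[3,3] = -7/5
Tr(M) = 2/3 + -1/2 + -7/5
Computing step by step:
After adding M[1,1]: 2/3
After adding M[2,2]: 1/6
After adding M[3,3]: -37/30
Tr(M) = -37/30

-37/30


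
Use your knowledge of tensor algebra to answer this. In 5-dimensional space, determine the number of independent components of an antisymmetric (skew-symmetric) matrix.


An antisymmetric rank-2 tensor satisfies A_{ij} = -A_{ji}, so diagonal entries are zero.
The independent components are the upper-triangular entries: C(n, 2) = n(n-1)/2.
n = 5
C(5, 2) = 5 * 4 / 2 = 20 / 2 = 10

10


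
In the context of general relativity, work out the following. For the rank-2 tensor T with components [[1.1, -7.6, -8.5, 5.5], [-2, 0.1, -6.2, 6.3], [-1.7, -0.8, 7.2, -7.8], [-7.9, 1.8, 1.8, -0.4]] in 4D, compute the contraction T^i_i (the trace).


The contraction (trace) of a rank-2 tensor is the sum of its diagonal elements.
Diagonal entries: A[1,1] = 1.1, A[2,2] = 0.1, A[3,3] = 7.2, A[4,4] = -0.4
Tr(A) = 1.1 + 0.1 + 7.2 + -0.4 = 8

8


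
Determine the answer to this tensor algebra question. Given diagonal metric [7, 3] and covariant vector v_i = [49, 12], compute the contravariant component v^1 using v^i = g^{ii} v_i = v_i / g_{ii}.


To raise an index with a diagonal metric: v^i = v_i / g_{ii}.
For index 1: v_1 = 49, g_{11} = 7
v^1 = 49 / 7 = 7

7


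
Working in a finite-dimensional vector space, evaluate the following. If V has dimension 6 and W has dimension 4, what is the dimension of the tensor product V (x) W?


The dimension of a tensor product is the product of dimensions.
dim(V) = 6, dim(W) = 4
dim(V (x) W) = 6 * 4 = 24

24


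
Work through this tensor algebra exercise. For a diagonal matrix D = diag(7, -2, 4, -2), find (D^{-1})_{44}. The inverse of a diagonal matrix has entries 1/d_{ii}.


For a diagonal matrix, the inverse has entries (D^{-1})_{ii} = 1/d_{ii}.
The diagonal entries are: d_{11} = 7, d_{22} = -2, d_{33} = 4, d_{44} = -2
We need (D^{-1})_{44} = 1/d_{44} = 1/-2 = -1/2

-1/2


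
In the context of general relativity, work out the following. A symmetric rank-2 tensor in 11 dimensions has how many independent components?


A symmetric rank-2 tensor in d dimensions has d(d+1)/2 independent components.
d = 11
d(d+1)/2 = 11 * 12 / 2 = 132 / 2 = 66

66


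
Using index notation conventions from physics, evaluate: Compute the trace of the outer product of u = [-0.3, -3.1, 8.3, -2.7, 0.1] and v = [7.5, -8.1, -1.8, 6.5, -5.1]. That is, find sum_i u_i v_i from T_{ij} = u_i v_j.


The outer product gives T_{ij} = u_i v_j.
The trace (contraction) is Tr(T) = sum_i T_{ii} = sum_i u_i v_i.
Diagonal entries:
T_{11} = u_1 * v_1 = -0.3 * 7.5 = -2.25
T_{22} = u_2 * v_2 = -3.1 * -8.1 = 25.11
T_{33} = u_3 * v_3 = 8.3 * -1.8 = -14.94
T_{44} = u_4 * v_4 = -2.7 * 6.5 = -17.55
T_{55} = u_5 * v_5 = 0.1 * -5.1 = -0.51
Tr(T) = -2.25 + 25.11 + -14.94 + -17.55 + -0.51 = -10.14

-10.14


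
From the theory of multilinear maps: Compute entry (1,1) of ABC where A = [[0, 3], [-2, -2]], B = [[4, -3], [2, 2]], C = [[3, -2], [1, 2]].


(ABC)_{11} = sum_m (AB)_{1m} C_{m1}. First compute row 1 of AB.
(AB)_{11} = 0*4 + 3*2 = 6
(AB)_{12} = 0*-3 + 3*2 = 6
Now contract with column 1 of C:
(AB)_{11} * C_{11} = 6 * 3 = 18
(AB)_{12} * C_{21} = 6 * 1 = 6
(ABC)_{11} = 18 + 6 = 24

24


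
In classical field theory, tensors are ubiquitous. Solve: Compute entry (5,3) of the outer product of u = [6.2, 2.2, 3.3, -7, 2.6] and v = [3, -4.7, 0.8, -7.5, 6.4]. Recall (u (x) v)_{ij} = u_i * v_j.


The outer product entry T_{ij} = u_i * v_j.
We need i=5, j=3.
u_5 = 2.6, v_3 = 0.8
T_{5,3} = 2.6 * 0.8 = 2.08

2.08


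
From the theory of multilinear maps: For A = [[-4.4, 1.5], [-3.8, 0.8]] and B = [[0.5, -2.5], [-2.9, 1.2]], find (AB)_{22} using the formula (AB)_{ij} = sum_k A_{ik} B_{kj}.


(AB)_{ij} = sum_k A_{ik} B_{kj}.
For i=2, j=2:
A_{21} * B_{12} = -3.8 * -2.5 = 9.5
A_{22} * B_{22} = 0.8 * 1.2 = 0.96
Sum = 9.5 + 0.96 = 10.46

10.46


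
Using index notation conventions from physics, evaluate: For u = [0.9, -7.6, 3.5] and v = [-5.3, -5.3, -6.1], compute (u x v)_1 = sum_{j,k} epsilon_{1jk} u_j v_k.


(u x v)_1 = sum_{j,k} epsilon_{1jk} u_j v_k. Only permutations of (1,2,3) contribute; the two non-zero terms are:
eps_{123} u_2 v_3 = 1 * -7.6 * -6.1 = 46.36
eps_{132} u_3 v_2 = -1 * 3.5 * -5.3 = 18.55
(u x v)_1 = 64.91

64.91


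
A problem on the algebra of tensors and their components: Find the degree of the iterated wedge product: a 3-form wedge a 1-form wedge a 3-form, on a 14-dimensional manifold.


The degree of a wedge product is the sum of the degrees of the individual forms.
Degrees: 3, 1, 3
Total degree = 3 + 1 + 3 = 7

7


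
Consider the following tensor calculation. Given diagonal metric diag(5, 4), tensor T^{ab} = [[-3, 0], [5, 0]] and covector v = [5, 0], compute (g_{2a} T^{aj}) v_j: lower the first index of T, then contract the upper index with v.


Step 1: lower the first index. For a diagonal metric, g_{ia} T^{aj} = g_{ii} T^{ij} (no sum on i).
g_{22} = 4
S_2{}^1 = 4 * T^{21} = 4 * 5 = 20
S_2{}^2 = 4 * T^{22} = 4 * 0 = 0
Step 2: contract S_2{}^j with v_j.
S_2{}^1 * v_1 = 20 * 5 = 100
S_2{}^2 * v_2 = 0 * 0 = 0
Result = 100 + 0 = 100

100


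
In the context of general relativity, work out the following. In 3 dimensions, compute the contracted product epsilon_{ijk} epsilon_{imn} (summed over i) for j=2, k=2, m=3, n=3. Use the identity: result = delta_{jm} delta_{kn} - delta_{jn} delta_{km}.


Using the identity: epsilon_{ijk} epsilon_{imn} = delta_{jm} delta_{kn} - delta_{jn} delta_{km}.
delta_{23} = 0
delta_{23} = 0
delta_{23} = 0
delta_{23} = 0
Result = 0 * 0 - 0 * 0 = 0 - 0 = 0

0


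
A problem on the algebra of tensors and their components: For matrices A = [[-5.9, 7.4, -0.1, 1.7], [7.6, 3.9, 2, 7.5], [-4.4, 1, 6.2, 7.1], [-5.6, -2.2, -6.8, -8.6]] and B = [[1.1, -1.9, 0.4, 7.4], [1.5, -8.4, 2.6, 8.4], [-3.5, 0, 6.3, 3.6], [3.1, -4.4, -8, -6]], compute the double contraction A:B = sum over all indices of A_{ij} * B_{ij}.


A:B = sum over all i,j of A_{ij} * B_{ij}.
Row 1: -5.9*1.1=-6.49, 7.4*-1.9=-14.06, -0.1*0.4=-0.04, 1.7*7.4=12.58 => row sum = -8.01
Row 2: 7.6*1.5=11.4, 3.9*-8.4=-32.76, 2*2.6=5.2, 7.5*8.4=63 => row sum = 46.84
Row 3: -4.4*-3.5=15.4, 1*0=0, 6.2*6.3=39.06, 7.1*3.6=25.56 => row sum = 80.02
Row 4: -5.6*3.1=-17.36, -2.2*-4.4=9.68, -6.8*-8=54.4, -8.6*-6=51.6 => row sum = 98.32
Total = -8.01 + 46.84 + 80.02 + 98.32 = 217.17

217.17


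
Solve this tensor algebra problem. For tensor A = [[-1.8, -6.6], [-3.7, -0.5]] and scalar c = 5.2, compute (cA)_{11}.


Scalar multiplication: (cA)_{ij} = c * A_{ij}.
c = 5.2
A_{11} = -1.8
(cA)_{11} = 5.2 * -1.8 = -9.36

-9.36


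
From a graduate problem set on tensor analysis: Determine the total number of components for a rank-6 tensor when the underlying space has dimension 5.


The number of components of a rank-r tensor in d dimensions is d^r.
Here d = 5 and r = 6.
5^6 = 15625

15625


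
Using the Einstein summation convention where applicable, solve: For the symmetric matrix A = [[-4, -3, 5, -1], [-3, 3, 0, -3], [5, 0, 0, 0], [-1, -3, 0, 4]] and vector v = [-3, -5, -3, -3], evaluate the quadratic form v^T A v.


First compute Av:
(Av)_1 = -4*-3 + -3*-5 + 5*-3 + -1*-3 = 15
(Av)_2 = -3*-3 + 3*-5 + 0*-3 + -3*-3 = 3
(Av)_3 = 5*-3 + 0*-5 + 0*-3 + 0*-3 = -15
(Av)_4 = -1*-3 + -3*-5 + 0*-3 + 4*-3 = 6
Av = [15, 3, -15, 6]
Then v^T (Av) = -3*15 + -5*3 + -3*-15 + -3*6
= -45 + -15 + 45 + -18 = -33

-33


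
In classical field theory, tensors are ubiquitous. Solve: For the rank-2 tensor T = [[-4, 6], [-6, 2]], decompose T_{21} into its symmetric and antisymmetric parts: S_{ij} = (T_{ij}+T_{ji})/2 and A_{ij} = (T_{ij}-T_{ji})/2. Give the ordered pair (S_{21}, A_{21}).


T_{21} = -6
T_{12} = 6
S_{21} = (-6 + 6)/2 = 0/2 = 0
A_{21} = (-6 - 6)/2 = -12/2 = -6
Check: S + A = 0 + -6 = -6 = T_{21}.

(0, -6)


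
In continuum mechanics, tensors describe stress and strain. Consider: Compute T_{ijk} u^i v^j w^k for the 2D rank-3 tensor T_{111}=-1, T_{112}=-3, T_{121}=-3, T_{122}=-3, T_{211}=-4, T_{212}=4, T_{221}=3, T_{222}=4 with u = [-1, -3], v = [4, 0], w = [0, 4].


S = sum over i,j,k of T_{ijk} u_i v_j w_k. Expanding all 8 terms:
T_{111}*u_1*v_1*w_1 = -1*-1*4*0 = 0  (running total: 0)
T_{112}*u_1*v_1*w_2 = -3*-1*4*4 = 48  (running total: 48)
T_{121}*u_1*v_2*w_1 = -3*-1*0*0 = 0  (running total: 48)
T_{122}*u_1*v_2*w_2 = -3*-1*0*4 = 0  (running total: 48)
T_{211}*u_2*v_1*w_1 = -4*-3*4*0 = 0  (running total: 48)
T_{212}*u_2*v_1*w_2 = 4*-3*4*4 = -192  (running total: -144)
T_{221}*u_2*v_2*w_1 = 3*-3*0*0 = 0  (running total: -144)
T_{222}*u_2*v_2*w_2 = 4*-3*0*4 = 0  (running total: -144)
S = -144

-144


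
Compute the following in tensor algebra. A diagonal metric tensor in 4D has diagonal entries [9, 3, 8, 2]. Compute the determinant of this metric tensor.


For a diagonal metric, the determinant is the product of diagonal entries.
Diagonal entries: 9, 3, 8, 2
det(g) = 9 * 3 * 8 * 2 = 432

432


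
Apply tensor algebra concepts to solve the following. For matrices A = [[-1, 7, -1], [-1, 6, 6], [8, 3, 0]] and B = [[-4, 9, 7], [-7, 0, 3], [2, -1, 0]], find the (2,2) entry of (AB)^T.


(AB)^T_{ij} = (AB)_{ji} = sum_k A_{jk} B_{ki}.
For i=2, j=2 we need (AB)_{22}:
A_{21} * B_{12} = -1 * 9 = -9
A_{22} * B_{22} = 6 * 0 = 0
A_{23} * B_{32} = 6 * -1 = -6
Sum = -9 + 0 + -6 = -15

-15


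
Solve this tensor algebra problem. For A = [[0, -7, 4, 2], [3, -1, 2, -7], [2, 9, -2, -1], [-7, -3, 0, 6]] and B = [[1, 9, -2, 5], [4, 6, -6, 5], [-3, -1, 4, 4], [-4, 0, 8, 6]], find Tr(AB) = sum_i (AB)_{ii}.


Tr(AB) = sum_i (AB)_{ii} where (AB)_{ii} = sum_k A_{ik} B_{ki}.
(AB)_{11} = 0*1 + -7*4 + 4*-3 + 2*-4 = -48
(AB)_{22} = 3*9 + -1*6 + 2*-1 + -7*0 = 19
(AB)_{33} = 2*-2 + 9*-6 + -2*4 + -1*8 = -74
(AB)_{44} = -7*5 + -3*5 + 0*4 + 6*6 = -14
Tr(AB) = -48 + 19 + -74 + -14 = -117

-117


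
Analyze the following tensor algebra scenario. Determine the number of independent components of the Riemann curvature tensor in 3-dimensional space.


The Riemann tensor in d dimensions has d^2(d^2 - 1)/12 independent components.
d = 3, so d^2 = 9
d^2 - 1 = 8
d^2(d^2 - 1) = 9 * 8 = 72
Divide by 12: 72 / 12 = 6

6


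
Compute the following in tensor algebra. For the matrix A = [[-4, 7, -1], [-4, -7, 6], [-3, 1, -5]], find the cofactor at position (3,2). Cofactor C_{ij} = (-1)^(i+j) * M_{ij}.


To find cofactor C_{32}, delete row 3 and column 2.
The resulting 2x2 submatrix is: [[-4, -1], [-4, 6]]
Minor M_{32} = -4*6 - -1*-4
  = -24 - 4 = -28
Sign = (-1)^(3+2) = (-1)^5 = -1
Cofactor C_{32} = -1 * -28 = 28

28


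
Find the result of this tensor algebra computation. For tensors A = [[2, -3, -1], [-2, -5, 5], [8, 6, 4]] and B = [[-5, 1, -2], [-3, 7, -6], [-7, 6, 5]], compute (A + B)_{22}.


Tensor addition is component-wise: (A + B)_{ij} = A_{ij} + B_{ij}.
A_{22} = -5
B_{22} = 7
(A + B)_{22} = -5 + 7 = 2

2


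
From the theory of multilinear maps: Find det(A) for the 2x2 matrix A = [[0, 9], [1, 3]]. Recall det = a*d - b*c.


For a 2x2 matrix [[a, b], [c, d]], det = a*d - b*c.
a = 0, b = 9, c = 1, d = 3
a*d = 0 * 3 = 0
b*c = 9 * 1 = 9
det = 0 - 9 = -9

-9


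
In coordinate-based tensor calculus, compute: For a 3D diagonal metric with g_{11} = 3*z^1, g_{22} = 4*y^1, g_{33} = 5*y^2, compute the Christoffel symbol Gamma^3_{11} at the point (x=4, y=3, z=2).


For a diagonal metric, Gamma^k_{ij} = (1/2) g^{kk} (dg_{ik}/dx_j + dg_{jk}/dx_i - dg_{ij}/dx_k).
The metric is diagonal, so g_{ab} = 0 for a != b.
At the given point: g_{11} = 6, g_{22} = 12, g_{33} = 45
g^{33} = 1/45
dg_{13}/dx_1 = 0 (off-diagonal)
dg_{13}/dx_1 = 0 (off-diagonal)
dg_{11}/dx_3 = dg_{11}/dx_3 = 3
Numerator = 0 + 0 - 3 = -3
Gamma^3_{11} = -3 / (2 * 45) = -1/30

-1/30


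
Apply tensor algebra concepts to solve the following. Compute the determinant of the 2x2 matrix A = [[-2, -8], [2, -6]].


For a 2x2 matrix [[a, b], [c, d]], det = a*d - b*c.
a = -2, b = -8, c = 2, d = -6
a*d = -2 * -6 = 12
b*c = -8 * 2 = -16
det = 12 - -16 = 28

28


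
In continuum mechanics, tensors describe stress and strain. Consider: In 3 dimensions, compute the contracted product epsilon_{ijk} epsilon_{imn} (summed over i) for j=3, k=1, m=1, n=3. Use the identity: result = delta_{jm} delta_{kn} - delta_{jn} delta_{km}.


Using the identity: epsilon_{ijk} epsilon_{imn} = delta_{jm} delta_{kn} - delta_{jn} delta_{km}.
delta_{31} = 0
delta_{13} = 0
delta_{33} = 1
delta_{11} = 1
Result = 0 * 0 - 1 * 1 = 0 - 1 = -1

-1


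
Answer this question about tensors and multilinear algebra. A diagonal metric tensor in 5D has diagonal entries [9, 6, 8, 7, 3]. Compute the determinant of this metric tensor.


For a diagonal metric, the determinant is the product of diagonal entries.
Diagonal entries: 9, 6, 8, 7, 3
det(g) = 9 * 6 * 8 * 7 * 3 = 9072

9072


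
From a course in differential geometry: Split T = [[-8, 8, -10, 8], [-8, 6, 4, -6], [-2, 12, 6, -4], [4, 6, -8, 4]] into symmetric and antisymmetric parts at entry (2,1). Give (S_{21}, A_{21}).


T_{21} = -8
T_{12} = 8
S_{21} = (-8 + 8)/2 = 0/2 = 0
A_{21} = (-8 - 8)/2 = -16/2 = -8
Check: S + A = 0 + -8 = -8 = T_{21}.

(0, -8)


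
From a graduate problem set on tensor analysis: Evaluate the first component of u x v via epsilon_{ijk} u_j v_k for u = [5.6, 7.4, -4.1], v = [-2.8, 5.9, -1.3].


(u x v)_1 = sum_{j,k} epsilon_{1jk} u_j v_k. Only permutations of (1,2,3) contribute; the two non-zero terms are:
eps_{123} u_2 v_3 = 1 * 7.4 * -1.3 = -9.62
eps_{132} u_3 v_2 = -1 * -4.1 * 5.9 = 24.19
(u x v)_1 = 14.57

14.57


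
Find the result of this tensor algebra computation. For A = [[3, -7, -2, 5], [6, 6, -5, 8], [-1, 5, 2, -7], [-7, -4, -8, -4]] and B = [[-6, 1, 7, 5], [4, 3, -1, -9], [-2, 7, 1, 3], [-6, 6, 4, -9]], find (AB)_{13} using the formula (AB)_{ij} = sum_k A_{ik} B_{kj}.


(AB)_{ij} = sum_k A_{ik} B_{kj}.
For i=1, j=3:
A_{11} * B_{13} = 3 * 7 = 21
A_{12} * B_{23} = -7 * -1 = 7
A_{13} * B_{33} = -2 * 1 = -2
A_{14} * B_{43} = 5 * 4 = 20
Sum = 21 + 7 + -2 + 20 = 46

46


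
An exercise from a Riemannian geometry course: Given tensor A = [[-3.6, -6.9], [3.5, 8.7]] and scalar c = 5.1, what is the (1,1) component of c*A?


Scalar multiplication: (cA)_{ij} = c * A_{ij}.
c = 5.1
A_{11} = -3.6
(cA)_{11} = 5.1 * -3.6 = -18.36

-18.36


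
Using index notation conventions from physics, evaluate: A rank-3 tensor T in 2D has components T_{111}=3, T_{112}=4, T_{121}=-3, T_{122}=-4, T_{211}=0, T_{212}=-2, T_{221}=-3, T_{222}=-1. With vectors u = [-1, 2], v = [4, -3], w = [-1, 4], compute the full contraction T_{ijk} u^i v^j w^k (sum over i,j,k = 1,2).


S = sum over i,j,k of T_{ijk} u_i v_j w_k. Expanding all 8 terms:
T_{111}*u_1*v_1*w_1 = 3*-1*4*-1 = 12  (running total: 12)
T_{112}*u_1*v_1*w_2 = 4*-1*4*4 = -64  (running total: -52)
T_{121}*u_1*v_2*w_1 = -3*-1*-3*-1 = 9  (running total: -43)
T_{122}*u_1*v_2*w_2 = -4*-1*-3*4 = -48  (running total: -91)
T_{211}*u_2*v_1*w_1 = 0*2*4*-1 = 0  (running total: -91)
T_{212}*u_2*v_1*w_2 = -2*2*4*4 = -64  (running total: -155)
T_{221}*u_2*v_2*w_1 = -3*2*-3*-1 = -18  (running total: -173)
T_{222}*u_2*v_2*w_2 = -1*2*-3*4 = 24  (running total: -149)
S = -149

-149


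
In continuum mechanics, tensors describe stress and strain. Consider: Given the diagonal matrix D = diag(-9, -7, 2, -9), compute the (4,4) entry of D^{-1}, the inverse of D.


For a diagonal matrix, the inverse has entries (D^{-1})_{ii} = 1/d_{ii}.
The diagonal entries are: d_{11} = -9, d_{22} = -7, d_{33} = 2, d_{44} = -9
We need (D^{-1})_{44} = 1/d_{44} = 1/-9 = -1/9

-1/9


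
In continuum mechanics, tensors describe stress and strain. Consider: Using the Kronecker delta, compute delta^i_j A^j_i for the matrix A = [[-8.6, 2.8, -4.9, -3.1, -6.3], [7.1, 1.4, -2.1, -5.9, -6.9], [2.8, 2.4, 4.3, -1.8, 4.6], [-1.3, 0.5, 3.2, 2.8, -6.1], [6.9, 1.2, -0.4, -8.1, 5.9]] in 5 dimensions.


The contraction (trace) of a rank-2 tensor is the sum of its diagonal elements.
Diagonal entries: A[1,1] = -8.6, A[2,2] = 1.4, A[3,3] = 4.3, A[4,4] = 2.8, A[5,5] = 5.9
Tr(A) = -8.6 + 1.4 + 4.3 + 2.8 + 5.9 = 5.8

5.8


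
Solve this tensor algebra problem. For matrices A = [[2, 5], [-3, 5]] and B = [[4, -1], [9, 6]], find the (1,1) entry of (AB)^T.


(AB)^T_{ij} = (AB)_{ji} = sum_k A_{jk} B_{ki}.
For i=1, j=1 we need (AB)_{11}:
A_{11} * B_{11} = 2 * 4 = 8
A_{12} * B_{21} = 5 * 9 = 45
Sum = 8 + 45 = 53

53


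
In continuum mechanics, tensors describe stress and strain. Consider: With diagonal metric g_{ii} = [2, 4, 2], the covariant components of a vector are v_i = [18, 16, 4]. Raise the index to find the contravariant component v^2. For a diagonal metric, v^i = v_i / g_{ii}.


To raise an index with a diagonal metric: v^i = v_i / g_{ii}.
For index 2: v_2 = 16, g_{22} = 4
v^2 = 16 / 4 = 4

4


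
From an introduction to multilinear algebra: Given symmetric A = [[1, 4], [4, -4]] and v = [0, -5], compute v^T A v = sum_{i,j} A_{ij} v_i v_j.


First compute Av:
(Av)_1 = 1*0 + 4*-5 = -20
(Av)_2 = 4*0 + -4*-5 = 20
Av = [-20, 20]
Then v^T (Av) = 0*-20 + -5*20
= 0 + -100 = -100

-100


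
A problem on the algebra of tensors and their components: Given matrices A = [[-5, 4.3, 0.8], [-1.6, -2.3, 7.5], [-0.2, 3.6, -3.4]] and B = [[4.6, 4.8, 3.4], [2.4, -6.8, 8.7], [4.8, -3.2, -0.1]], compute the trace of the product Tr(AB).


Tr(AB) = sum_i (AB)_{ii} where (AB)_{ii} = sum_k A_{ik} B_{ki}.
(AB)_{11} = -5*4.6 + 4.3*2.4 + 0.8*4.8 = -8.84
(AB)_{22} = -1.6*4.8 + -2.3*-6.8 + 7.5*-3.2 = -16.04
(AB)_{33} = -0.2*3.4 + 3.6*8.7 + -3.4*-0.1 = 30.98
Tr(AB) = -8.84 + -16.04 + 30.98 = 6.1

6.1


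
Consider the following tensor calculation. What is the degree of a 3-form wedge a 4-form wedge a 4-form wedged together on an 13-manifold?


The degree of a wedge product is the sum of the degrees of the individual forms.
Degrees: 3, 4, 4
Total degree = 3 + 4 + 4 = 11

11


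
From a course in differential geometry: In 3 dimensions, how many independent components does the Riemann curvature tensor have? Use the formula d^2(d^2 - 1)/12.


The Riemann tensor in d dimensions has d^2(d^2 - 1)/12 independent components.
d = 3, so d^2 = 9
d^2 - 1 = 8
d^2(d^2 - 1) = 9 * 8 = 72
Divide by 12: 72 / 12 = 6

6


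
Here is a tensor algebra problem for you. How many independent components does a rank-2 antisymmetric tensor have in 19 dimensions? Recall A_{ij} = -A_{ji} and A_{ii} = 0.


An antisymmetric rank-2 tensor satisfies A_{ij} = -A_{ji}, so diagonal entries are zero.
The independent components are the upper-triangular entries: C(n, 2) = n(n-1)/2.
n = 19
C(19, 2) = 19 * 18 / 2 = 342 / 2 = 171

171


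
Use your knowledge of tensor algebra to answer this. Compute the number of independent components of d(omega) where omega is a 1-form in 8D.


The exterior derivative of a p-form is a (p+1)-form.
Its number of independent components is C(n, p+1).
n = 8, p+1 = 2
C(8, 2) = 28

28


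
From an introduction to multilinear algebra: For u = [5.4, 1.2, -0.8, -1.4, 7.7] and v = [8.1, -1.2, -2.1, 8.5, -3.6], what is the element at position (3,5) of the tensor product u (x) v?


The outer product entry T_{ij} = u_i * v_j.
We need i=3, j=5.
u_3 = -0.8, v_5 = -3.6
T_{3,5} = -0.8 * -3.6 = 2.88

2.88


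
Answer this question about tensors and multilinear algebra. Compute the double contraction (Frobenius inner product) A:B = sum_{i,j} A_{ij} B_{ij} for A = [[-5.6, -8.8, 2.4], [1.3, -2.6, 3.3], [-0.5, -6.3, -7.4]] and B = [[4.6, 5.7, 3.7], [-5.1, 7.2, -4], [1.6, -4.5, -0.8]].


A:B = sum over all i,j of A_{ij} * B_{ij}.
Row 1: -5.6*4.6=-25.76, -8.8*5.7=-50.16, 2.4*3.7=8.88 => row sum = -67.04
Row 2: 1.3*-5.1=-6.63, -2.6*7.2=-18.72, 3.3*-4=-13.2 => row sum = -38.55
Row 3: -0.5*1.6=-0.8, -6.3*-4.5=28.35, -7.4*-0.8=5.92 => row sum = 33.47
Total = -67.04 + -38.55 + 33.47 = -72.12

-72.12


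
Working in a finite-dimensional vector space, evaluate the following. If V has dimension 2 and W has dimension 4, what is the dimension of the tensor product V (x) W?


The dimension of a tensor product is the product of dimensions.
dim(V) = 2, dim(W) = 4
dim(V (x) W) = 2 * 4 = 8

8


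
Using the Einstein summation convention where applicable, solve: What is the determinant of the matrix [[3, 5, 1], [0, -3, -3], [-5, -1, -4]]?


Expanding along the first row, det(A) = a11*M_11 - a12*M_12 + a13*M_13, where M_1j is the (1,j) minor.
Minor M_11 = -3*-4 - -3*-1 = 9
Minor M_12 = 0*-4 - -3*-5 = -15
Minor M_13 = 0*-1 - -3*-5 = -15
det = 3*(9) - 5*(-15) + 1*(-15)
    = 27 - -75 + -15
    = 87

87


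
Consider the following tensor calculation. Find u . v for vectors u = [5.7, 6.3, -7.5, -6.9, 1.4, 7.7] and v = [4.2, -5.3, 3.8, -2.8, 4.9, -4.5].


The inner product u . v = sum of u_i * v_i.
Term-by-term: 5.7 * 4.2, 6.3 * -5.3, -7.5 * 3.8, -6.9 * -2.8, 1.4 * 4.9, 7.7 * -4.5
Products: 23.94, -33.39, -28.5, 19.32, 6.86, -34.65
Sum = 23.94 + -33.39 + -28.5 + 19.32 + 6.86 + -34.65 = -46.42

-46.42


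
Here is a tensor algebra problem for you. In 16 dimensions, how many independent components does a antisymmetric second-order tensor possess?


A antisymmetric rank-2 tensor in d dimensions has d(d-1)/2 independent components.
d = 16
d(d-1)/2 = 16 * 15 / 2 = 240 / 2 = 120

120


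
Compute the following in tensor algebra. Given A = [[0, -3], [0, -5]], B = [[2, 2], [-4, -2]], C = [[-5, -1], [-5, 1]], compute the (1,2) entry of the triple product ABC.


(ABC)_{12} = sum_m (AB)_{1m} C_{m2}. First compute row 1 of AB.
(AB)_{11} = 0*2 + -3*-4 = 12
(AB)_{12} = 0*2 + -3*-2 = 6
Now contract with column 2 of C:
(AB)_{11} * C_{12} = 12 * -1 = -12
(AB)_{12} * C_{22} = 6 * 1 = 6
(ABC)_{12} = -12 + 6 = -6

-6


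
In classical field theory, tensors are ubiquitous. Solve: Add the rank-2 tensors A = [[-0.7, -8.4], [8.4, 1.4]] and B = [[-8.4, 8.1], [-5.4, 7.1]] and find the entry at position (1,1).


Tensor addition is component-wise: (A + B)_{ij} = A_{ij} + B_{ij}.
A_{11} = -0.7
B_{11} = -8.4
(A + B)_{11} = -0.7 + -8.4 = -9.1

-9.1


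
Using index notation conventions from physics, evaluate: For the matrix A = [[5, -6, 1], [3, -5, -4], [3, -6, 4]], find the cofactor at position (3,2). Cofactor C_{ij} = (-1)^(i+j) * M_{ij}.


To find cofactor C_{32}, delete row 3 and column 2.
The resulting 2x2 submatrix is: [[5, 1], [3, -4]]
Minor M_{32} = 5*-4 - 1*3
  = -20 - 3 = -23
Sign = (-1)^(3+2) = (-1)^5 = -1
Cofactor C_{32} = -1 * -23 = 23

23


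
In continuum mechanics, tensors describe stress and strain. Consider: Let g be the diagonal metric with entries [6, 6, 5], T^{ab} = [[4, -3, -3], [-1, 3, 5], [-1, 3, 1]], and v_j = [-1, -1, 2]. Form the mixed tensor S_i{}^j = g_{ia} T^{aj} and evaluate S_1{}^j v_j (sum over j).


Step 1: lower the first index. For a diagonal metric, g_{ia} T^{aj} = g_{ii} T^{ij} (no sum on i).
g_{11} = 6
S_1{}^1 = 6 * T^{11} = 6 * 4 = 24
S_1{}^2 = 6 * T^{12} = 6 * -3 = -18
S_1{}^3 = 6 * T^{13} = 6 * -3 = -18
Step 2: contract S_1{}^j with v_j.
S_1{}^1 * v_1 = 24 * -1 = -24
S_1{}^2 * v_2 = -18 * -1 = 18
S_1{}^3 * v_3 = -18 * 2 = -36
Result = -24 + 18 + -36 = -42

-42


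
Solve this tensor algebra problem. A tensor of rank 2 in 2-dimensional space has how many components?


The number of components of a rank-r tensor in d dimensions is d^r.
Here d = 2 and r = 2.
2^2 = 4

4


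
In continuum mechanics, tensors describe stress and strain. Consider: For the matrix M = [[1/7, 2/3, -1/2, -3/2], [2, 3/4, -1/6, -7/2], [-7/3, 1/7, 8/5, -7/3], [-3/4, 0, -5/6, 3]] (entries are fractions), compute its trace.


The trace is the sum of diagonal entries.
Diagonal: M[1,1] = 1/7, M[2,2] = 3/4, M[3,3] = 8/5, M[4,4] = 3
Tr(M) = 1/7 + 3/4 + 8/5 + 3
Computing step by step:
After adding M[1,1]: 1/7
After adding M[2,2]: 25/28
After adding M[3,3]: 349/140
After adding M[4,4]: 769/140
Tr(M) = 769/140

769/140


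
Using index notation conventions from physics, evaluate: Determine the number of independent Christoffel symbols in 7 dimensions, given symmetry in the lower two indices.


Christoffel symbols Gamma^k_{ij} are symmetric in i,j, so there are d * d(d+1)/2 independent symbols.
d = 7
d(d+1)/2 = 7 * 8 / 2 = 28
Total = 7 * 28 = 196

196


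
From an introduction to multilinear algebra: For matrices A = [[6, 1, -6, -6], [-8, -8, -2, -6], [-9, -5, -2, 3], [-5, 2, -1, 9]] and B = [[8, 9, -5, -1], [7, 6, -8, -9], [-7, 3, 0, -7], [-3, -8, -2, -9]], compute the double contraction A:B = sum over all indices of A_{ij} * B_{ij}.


A:B = sum over all i,j of A_{ij} * B_{ij}.
Row 1: 6*8=48, 1*9=9, -6*-5=30, -6*-1=6 => row sum = 93
Row 2: -8*7=-56, -8*6=-48, -2*-8=16, -6*-9=54 => row sum = -34
Row 3: -9*-7=63, -5*3=-15, -2*0=0, 3*-7=-21 => row sum = 27
Row 4: -5*-3=15, 2*-8=-16, -1*-2=2, 9*-9=-81 => row sum = -80
Total = 93 + -34 + 27 + -80 = 6

6


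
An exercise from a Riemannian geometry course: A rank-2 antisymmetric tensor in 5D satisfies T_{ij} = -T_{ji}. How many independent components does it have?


An antisymmetric rank-2 tensor satisfies A_{ij} = -A_{ji}, so diagonal entries are zero.
The independent components are the upper-triangular entries: C(n, 2) = n(n-1)/2.
n = 5
C(5, 2) = 5 * 4 / 2 = 20 / 2 = 10

10


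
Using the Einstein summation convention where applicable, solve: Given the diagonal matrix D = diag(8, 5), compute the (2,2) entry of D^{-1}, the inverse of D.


For a diagonal matrix, the inverse has entries (D^{-1})_{ii} = 1/d_{ii}.
The diagonal entries are: d_{11} = 8, d_{22} = 5
We need (D^{-1})_{22} = 1/d_{22} = 1/5 = 1/5

1/5


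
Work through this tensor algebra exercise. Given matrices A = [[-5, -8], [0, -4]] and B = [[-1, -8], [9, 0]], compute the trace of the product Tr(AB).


Tr(AB) = sum_i (AB)_{ii} where (AB)_{ii} = sum_k A_{ik} B_{ki}.
(AB)_{11} = -5*-1 + -8*9 = -67
(AB)_{22} = 0*-8 + -4*0 = 0
Tr(AB) = -67 + 0 = -67

-67


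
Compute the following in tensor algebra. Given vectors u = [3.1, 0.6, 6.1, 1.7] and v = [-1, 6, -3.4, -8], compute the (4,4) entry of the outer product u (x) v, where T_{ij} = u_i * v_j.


The outer product entry T_{ij} = u_i * v_j.
We need i=4, j=4.
u_4 = 1.7, v_4 = -8
T_{4,4} = 1.7 * -8 = -13.6

-13.6


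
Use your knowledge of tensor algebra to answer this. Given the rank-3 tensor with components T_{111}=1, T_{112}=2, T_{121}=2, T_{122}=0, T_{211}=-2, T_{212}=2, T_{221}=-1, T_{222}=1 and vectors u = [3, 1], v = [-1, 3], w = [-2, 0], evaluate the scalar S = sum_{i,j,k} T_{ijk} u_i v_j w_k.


S = sum over i,j,k of T_{ijk} u_i v_j w_k. Expanding all 8 terms:
T_{111}*u_1*v_1*w_1 = 1*3*-1*-2 = 6  (running total: 6)
T_{112}*u_1*v_1*w_2 = 2*3*-1*0 = 0  (running total: 6)
T_{121}*u_1*v_2*w_1 = 2*3*3*-2 = -36  (running total: -30)
T_{122}*u_1*v_2*w_2 = 0*3*3*0 = 0  (running total: -30)
T_{211}*u_2*v_1*w_1 = -2*1*-1*-2 = -4  (running total: -34)
T_{212}*u_2*v_1*w_2 = 2*1*-1*0 = 0  (running total: -34)
T_{221}*u_2*v_2*w_1 = -1*1*3*-2 = 6  (running total: -28)
T_{222}*u_2*v_2*w_2 = 1*1*3*0 = 0  (running total: -28)
S = -28

-28
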